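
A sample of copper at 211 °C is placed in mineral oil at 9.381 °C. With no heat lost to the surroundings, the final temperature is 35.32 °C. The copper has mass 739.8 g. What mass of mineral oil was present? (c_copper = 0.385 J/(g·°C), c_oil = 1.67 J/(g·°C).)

m ≈ 1160 g

Conservation of energy gives ΣQ = 0:
739.8·0.385·(35.32 − 211) + m·1.67·(35.32 − 9.381) = 0
43.32 m = 50038
m = 50038/43.32 ≈ 1155 g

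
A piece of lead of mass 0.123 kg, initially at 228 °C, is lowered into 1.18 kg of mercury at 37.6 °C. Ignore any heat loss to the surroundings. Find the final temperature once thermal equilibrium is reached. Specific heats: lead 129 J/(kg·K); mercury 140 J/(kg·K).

T_f ≈ 54.3 °C

Heat lost by the lead equals heat gained by the mercury:
0.123*129*(228 − T) = 1.18*140*(T − 37.6)
15.87(228 − T) = 165.2(T − 37.6)
181.07 T = 9829.2  ⇒  T ≈ 54.28 °C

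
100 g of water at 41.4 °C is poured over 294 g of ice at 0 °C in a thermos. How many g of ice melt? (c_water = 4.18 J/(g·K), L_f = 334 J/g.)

Heat available from the water dropping to 0 °C: 100·4.18·41.4 = 17305 J.
Melting all 294 g of ice would need 294·334 = 98196 J.
That's not enough to melt it all — equilibrium is at 0 °C with ice remaining.
m_melt = 17305 / L_f = 51.81 g.

m_melted ≈ 51.8 g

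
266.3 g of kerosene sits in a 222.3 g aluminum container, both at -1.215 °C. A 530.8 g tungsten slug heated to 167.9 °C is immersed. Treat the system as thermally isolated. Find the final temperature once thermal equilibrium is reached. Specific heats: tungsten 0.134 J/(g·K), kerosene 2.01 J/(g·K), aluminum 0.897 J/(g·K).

Setting the total heat transfer to zero:
530.8×0.134×(T − 167.9) + 266.3×2.01×(T − (-1.215)) + 222.3×0.897×(T − (-1.215)) = 0
(71.13 + 535.26 + 199.4) T = 71.13×167.9 + 535.26×(-1.215) + 199.4×(-1.215)
T ≈ 13.71 °C

T_f ≈ 13.7 °C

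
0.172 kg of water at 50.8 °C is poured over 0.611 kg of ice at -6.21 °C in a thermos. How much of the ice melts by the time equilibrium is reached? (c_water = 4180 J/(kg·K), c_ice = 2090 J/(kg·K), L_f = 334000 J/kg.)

Water can give up m c ΔT = 0.172×4180×50.8 = 36523 J before reaching 0 °C.
Of that, 0.611×2090×6.21 = 7930.1 J goes to bring the ice to 0 °C, leaving 28593 J.
Melting all 0.611 kg of ice would need 0.611×334000 = 204074 J.
That's not enough to melt it all — equilibrium is at 0 °C with ice remaining.
m_melted×334000 = 28593  ⇒  m_melted ≈ 0.08561 kg.

m_melted ≈ 0.0856 kg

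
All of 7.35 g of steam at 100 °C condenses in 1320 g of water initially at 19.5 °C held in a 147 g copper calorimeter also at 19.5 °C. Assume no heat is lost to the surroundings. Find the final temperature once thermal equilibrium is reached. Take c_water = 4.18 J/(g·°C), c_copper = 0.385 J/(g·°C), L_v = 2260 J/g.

T_f ≈ 22.9 °C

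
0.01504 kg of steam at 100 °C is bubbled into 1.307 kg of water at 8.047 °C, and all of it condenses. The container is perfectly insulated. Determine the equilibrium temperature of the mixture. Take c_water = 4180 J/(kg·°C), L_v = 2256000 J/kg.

Heat gained plus heat lost sum to zero:
condense steam: −0.01504×2256000 = −33930; condensate cools 100→T: 0.01504×4180×(T − 100) = 62.87(T − 100); original water: 5463.3(T − 8.047)
5526.1 T = 33930 + 6286.7 + 43963 = 84180
T ≈ 15.23 °C — below 100 °C, confirming all the steam condensed.

T_f ≈ 15.2 °C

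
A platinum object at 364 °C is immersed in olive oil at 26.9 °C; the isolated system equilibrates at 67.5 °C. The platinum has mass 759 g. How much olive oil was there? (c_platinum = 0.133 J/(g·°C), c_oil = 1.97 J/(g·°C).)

m ≈ 374 g

Net heat exchanged in the isolated system is zero:
759×0.133×(67.5 − 364) + m×1.97×(67.5 − 26.9) = 0
79.98 m = 29931
m = 29931/79.98 ≈ 374.2 g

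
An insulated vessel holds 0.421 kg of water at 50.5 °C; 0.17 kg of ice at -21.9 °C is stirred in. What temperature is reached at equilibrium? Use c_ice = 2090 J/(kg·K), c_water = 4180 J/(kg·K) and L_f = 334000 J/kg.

Energy conservation, ΣQ = 0:
ice -21.9→0 °C: 0.17×2090×21.9 = 7781.1
  melt ice: 0.17×334000 = 56780
  warm the meltwater: 710.6 T
  water: 1759.8(T − 50.5)
2470.4 T = 88869 − 64561 = 24308
T ≈ 9.84 °C. Since T > 0 °C, the all-ice-melts assumption holds.

T_f ≈ 9.8 °C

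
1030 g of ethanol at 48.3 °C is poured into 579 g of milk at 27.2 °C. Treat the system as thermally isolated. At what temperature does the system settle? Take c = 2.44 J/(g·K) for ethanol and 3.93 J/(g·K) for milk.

T_f ≈ 38.3 °C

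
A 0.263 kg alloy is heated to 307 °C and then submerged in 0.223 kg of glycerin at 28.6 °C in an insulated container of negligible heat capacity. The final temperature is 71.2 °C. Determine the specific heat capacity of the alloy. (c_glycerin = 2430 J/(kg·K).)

c ≈ 372 J/(kg·K)

Setting the total heat transfer to zero:
0.263×c×(71.2 − 307) + 0.223×2430×(71.2 − 28.6) = 0
-62.02 c = -23085
c = -23085/-62.02 ≈ 372.2 J/(kg·K)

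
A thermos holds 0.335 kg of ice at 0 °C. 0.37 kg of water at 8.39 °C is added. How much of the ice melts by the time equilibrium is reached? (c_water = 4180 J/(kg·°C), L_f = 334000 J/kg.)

Water can give up m c ΔT = 0.37×4180×8.39 = 12976 J before reaching 0 °C.
Fully melting the ice requires m_ice L_f = 0.335×334000 = 111890 J.
That's not enough to melt it all — equilibrium is at 0 °C with ice remaining.
m_melt = 12976 / L_f = 0.03885 kg.

m_melted ≈ 0.0389 kg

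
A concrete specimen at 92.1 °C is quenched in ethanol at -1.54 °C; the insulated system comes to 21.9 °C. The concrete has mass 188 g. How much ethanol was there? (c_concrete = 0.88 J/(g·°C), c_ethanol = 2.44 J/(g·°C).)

Conservation of energy gives ΣQ = 0:
188·0.88·(21.9 − 92.1) + m·2.44·(21.9 − (-1.54)) = 0
57.19 m = 11614
m = 11614/57.19 ≈ 203.1 g

m ≈ 203 g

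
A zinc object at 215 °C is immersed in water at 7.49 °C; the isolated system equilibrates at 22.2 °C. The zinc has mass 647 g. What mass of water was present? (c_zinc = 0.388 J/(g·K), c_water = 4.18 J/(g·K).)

m ≈ 787 g

Heat gained plus heat lost sum to zero:
647×0.388×(22.2 − 215) + m×4.18×(22.2 − 7.49) = 0
61.49 m = 48400
m = 48400/61.49 ≈ 787.1 g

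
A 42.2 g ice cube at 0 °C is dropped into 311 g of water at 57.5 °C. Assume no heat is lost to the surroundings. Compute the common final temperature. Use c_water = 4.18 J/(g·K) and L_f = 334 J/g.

T_f ≈ 41.1 °C

Energy balance with sensible and latent terms:
fusion: m_ice L_f = 42.2·334 = 14095; warm the meltwater: 176.4 T; water: 1300(T − 57.5)
1476.4 T = 74749 − 14095 = 60654
T ≈ 41.08 °C (positive, so assuming full melt was valid).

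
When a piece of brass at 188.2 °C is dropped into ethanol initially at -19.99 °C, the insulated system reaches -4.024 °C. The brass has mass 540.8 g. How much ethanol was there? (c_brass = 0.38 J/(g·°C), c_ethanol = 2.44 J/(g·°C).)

m ≈ 1010 g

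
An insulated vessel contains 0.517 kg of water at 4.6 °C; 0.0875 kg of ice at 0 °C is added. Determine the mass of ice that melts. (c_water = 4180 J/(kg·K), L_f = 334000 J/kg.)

Water can give up m c ΔT = 0.517·4180·4.6 = 9940.9 J before reaching 0 °C.
Fully melting the ice requires m_ice L_f = 0.0875·334000 = 29225 J.
That's not enough to melt it all — equilibrium is at 0 °C with ice remaining.
m_melted·334000 = 9940.9  ⇒  m_melted ≈ 0.02976 kg.

m_melted ≈ 0.0298 kg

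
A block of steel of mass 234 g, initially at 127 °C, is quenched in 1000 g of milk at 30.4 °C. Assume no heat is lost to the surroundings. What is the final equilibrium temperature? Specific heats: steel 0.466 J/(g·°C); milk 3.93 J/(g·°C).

T_f ≈ 33.0 °C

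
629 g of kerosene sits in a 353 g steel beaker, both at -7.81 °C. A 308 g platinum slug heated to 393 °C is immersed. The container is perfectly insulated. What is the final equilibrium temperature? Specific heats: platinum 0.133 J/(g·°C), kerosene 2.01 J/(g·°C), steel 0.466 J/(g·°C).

Energy conservation, ΣQ = 0:
308·0.133·(T − 393) + 629·2.01·(T − (-7.81)) + 353·0.466·(T − (-7.81)) = 0
40.96(T − 393) + 1264.3(T − (-7.81)) + 164.5(T − (-7.81)) = 0
1469.8 T = 4940
T = 4940/1469.8 ≈ 3.36 °C

T_f ≈ 3.4 °C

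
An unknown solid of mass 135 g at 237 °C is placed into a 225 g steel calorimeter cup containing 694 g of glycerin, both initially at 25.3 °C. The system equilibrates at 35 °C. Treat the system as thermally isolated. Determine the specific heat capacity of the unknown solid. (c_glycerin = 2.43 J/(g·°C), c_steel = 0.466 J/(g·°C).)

c ≈ 0.637 J/(g·°C)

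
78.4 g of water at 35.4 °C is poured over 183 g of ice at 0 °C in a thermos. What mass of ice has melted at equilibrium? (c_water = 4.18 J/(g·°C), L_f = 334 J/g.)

m_melted ≈ 34.7 g

Cooling the water to 0 °C releases 78.4×4.18×35.4 = 11601 J.
To melt every bit of ice: 183×334 = 61122 J.
That's not enough to melt it all — equilibrium is at 0 °C with ice remaining.
m_melt = 11601 / L_f = 34.73 g.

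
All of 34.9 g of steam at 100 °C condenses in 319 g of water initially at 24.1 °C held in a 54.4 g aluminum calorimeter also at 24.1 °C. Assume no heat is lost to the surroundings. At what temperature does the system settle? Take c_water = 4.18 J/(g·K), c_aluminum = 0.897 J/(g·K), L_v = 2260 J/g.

Let T be the final temperature. ΣQ_i = 0:
steam→water at 100 °C releases m L_v = 34.9×2260 = 78874
  condensed water 100 °C→T: 145.88(T − 100)
  water warms: 319×4.18×(T − 24.1) = 1333.4(T − 24.1)
  cup: 48.8(T − 24.1)
1528.1 T = 78874 + 14588 + 33311 = 126774
T ≈ 82.96 °C — below 100 °C, confirming all the steam condensed.

T_f ≈ 83.0 °C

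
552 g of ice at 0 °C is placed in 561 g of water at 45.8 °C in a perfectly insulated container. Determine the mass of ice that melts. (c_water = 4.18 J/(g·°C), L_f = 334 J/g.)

m_melted ≈ 322 g

Water can give up m c ΔT = 561×4.18×45.8 = 107400 J before reaching 0 °C.
To melt every bit of ice: 552×334 = 184368 J.
Since 107400 < 184368 J, not all the ice melts; equilibrium is at 0 °C.
Mass melted = 107400/334 ≈ 321.6 g.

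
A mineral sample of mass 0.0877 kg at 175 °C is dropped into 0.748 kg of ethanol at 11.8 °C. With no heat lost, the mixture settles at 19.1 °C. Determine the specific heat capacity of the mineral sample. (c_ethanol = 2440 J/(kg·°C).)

c ≈ 974 J/(kg·°C)

Setting the total heat transfer to zero:
0.0877×c×(19.1 − 175) + 0.748×2440×(19.1 − 11.8) = 0
-13.67 c = -13323
c = -13323/-13.67 ≈ 974.5 J/(kg·°C)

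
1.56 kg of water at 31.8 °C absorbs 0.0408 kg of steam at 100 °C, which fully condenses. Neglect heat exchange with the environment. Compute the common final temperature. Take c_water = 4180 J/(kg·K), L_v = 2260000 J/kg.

Energy conservation, ΣQ = 0:
steam→water at 100 °C releases m L_v = 0.0408·2260000 = 92208
  condensate cools 100→T: 0.0408·4180·(T − 100) = 170.54(T − 100)
  original water: 6520.8(T − 31.8)
6691.3 T = 92208 + 17054 + 207361 = 316624
T ≈ 47.32 °C (< 100 °C, so full condensation is consistent).

T_f ≈ 47.3 °C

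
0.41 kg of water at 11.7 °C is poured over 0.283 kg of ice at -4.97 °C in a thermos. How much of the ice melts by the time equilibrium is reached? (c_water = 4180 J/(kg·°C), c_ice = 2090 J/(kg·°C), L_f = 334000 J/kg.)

m_melted ≈ 0.0512 kg

Water can give up m c ΔT = 0.41×4180×11.7 = 20051 J before reaching 0 °C.
Warming the ice to 0 °C takes 0.283×2090×4.97 = 2939.6 J, leaving 17112 J for melting.
Fully melting the ice requires m_ice L_f = 0.283×334000 = 94522 J.
Since 17112 < 94522 J, not all the ice melts; equilibrium is at 0 °C.
Mass melted = 17112/334000 ≈ 0.05123 kg.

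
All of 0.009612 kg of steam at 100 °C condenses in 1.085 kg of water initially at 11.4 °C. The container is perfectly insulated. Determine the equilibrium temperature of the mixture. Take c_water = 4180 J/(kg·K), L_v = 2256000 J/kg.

Sum of m c ΔT and latent-heat terms is zero:
steam→water at 100 °C releases m L_v = 0.009612·2256000 = 21685; condensed water 100 °C→T: 40.18(T − 100); water warms: 1.085·4180·(T − 11.4) = 4535.3(T − 11.4)
4575.5 T = 21685 + 4017.8 + 51702 = 77405
T ≈ 16.92 °C — below 100 °C, confirming all the steam condensed.

T_f ≈ 16.9 °C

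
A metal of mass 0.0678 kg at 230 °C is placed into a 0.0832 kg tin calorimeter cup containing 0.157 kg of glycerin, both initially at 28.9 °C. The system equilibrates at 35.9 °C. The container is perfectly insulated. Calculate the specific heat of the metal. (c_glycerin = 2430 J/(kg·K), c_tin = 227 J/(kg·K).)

Setting the total heat transfer to zero:
0.0678·c·(35.9 − 230) + 0.157·2430·(35.9 − 28.9) + 0.0832·227·(35.9 − 28.9) = 0
-13.16 c = -2802.8
c = -2802.8/-13.16 ≈ 213 J/(kg·K)

c ≈ 213 J/(kg·K)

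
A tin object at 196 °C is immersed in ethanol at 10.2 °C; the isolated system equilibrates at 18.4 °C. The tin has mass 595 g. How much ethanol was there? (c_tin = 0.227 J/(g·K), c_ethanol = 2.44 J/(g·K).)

|Q_tin| = |Q_ethanol|:
595×0.227×(196 − 18.4) = m×2.44×(18.4 − 10.2)
20.01 m = 23988  ⇒  m ≈ 1199 g

m ≈ 1200 g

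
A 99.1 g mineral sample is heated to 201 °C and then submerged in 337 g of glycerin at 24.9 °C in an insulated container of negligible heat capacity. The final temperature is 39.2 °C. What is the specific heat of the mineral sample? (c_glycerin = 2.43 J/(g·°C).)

c ≈ 0.73 J/(g·°C)

Heat lost by the mineral sample = heat gained by the glycerin:
99.1×c×(201 − 39.2) = 337×2.43×(39.2 − 24.9)
16034 c = 11710  ⇒  c ≈ 0.7303 J/(g·°C)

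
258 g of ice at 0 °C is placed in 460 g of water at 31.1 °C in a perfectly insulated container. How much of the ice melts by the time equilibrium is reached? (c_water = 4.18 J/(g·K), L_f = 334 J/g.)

m_melted ≈ 179 g

Water can give up m c ΔT = 460·4.18·31.1 = 59799 J before reaching 0 °C.
Melting all 258 g of ice would need 258·334 = 86172 J.
That's not enough to melt it all — equilibrium is at 0 °C with ice remaining.
Mass melted = 59799/334 ≈ 179 g.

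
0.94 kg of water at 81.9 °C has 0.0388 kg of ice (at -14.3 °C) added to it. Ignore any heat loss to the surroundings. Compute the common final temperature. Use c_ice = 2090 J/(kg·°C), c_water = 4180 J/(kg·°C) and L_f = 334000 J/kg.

Heat gained plus heat lost sum to zero:
ice -14.3→0 °C: 0.0388·2090·14.3 = 1159.6
  melt ice: 0.0388·334000 = 12959
  warm the meltwater: 162.18 T
  water cools: 0.94·4180·(T − 81.9) = 3929.2(T − 81.9)
4091.4 T = 321801 − 14119 = 307683
T ≈ 75.20 °C (positive, so assuming full melt was valid).

T_f ≈ 75.2 °C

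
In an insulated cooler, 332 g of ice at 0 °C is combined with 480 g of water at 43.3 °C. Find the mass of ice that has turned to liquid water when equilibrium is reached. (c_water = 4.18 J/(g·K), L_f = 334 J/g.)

m_melted ≈ 260 g

Water can give up m c ΔT = 480·4.18·43.3 = 86877 J before reaching 0 °C.
To melt every bit of ice: 332·334 = 110888 J.
That's not enough to melt it all — equilibrium is at 0 °C with ice remaining.
m_melt = 86877 / L_f = 260.1 g.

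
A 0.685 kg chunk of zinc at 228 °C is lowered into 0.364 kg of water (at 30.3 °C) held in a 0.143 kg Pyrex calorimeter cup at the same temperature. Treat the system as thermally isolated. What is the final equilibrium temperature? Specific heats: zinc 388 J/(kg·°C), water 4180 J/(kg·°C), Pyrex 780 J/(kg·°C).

Heat gained plus heat lost sum to zero:
0.685·388·(T − 228) + 0.364·4180·(T − 30.3) + 0.143·780·(T − 30.3) = 0
(265.78 + 1521.5 + 111.54) T = 265.78·228 + 1521.5·30.3 + 111.54·30.3
T ≈ 57.97 °C

T_f ≈ 58.0 °C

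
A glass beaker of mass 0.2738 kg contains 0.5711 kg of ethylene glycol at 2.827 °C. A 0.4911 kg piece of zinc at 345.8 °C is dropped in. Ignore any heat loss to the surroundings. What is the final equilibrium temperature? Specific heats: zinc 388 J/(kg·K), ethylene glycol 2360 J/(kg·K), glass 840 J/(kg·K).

T_f ≈ 39.8 °C

With ΣQ=0 the equilibrium temperature is the m·c-weighted mean:
T_f = (190.55×345.8 + 1347.8×2.827 + 229.99×2.827) / (190.55 + 1347.8 + 229.99)
    = 70351 / 1768.3 ≈ 39.78 °C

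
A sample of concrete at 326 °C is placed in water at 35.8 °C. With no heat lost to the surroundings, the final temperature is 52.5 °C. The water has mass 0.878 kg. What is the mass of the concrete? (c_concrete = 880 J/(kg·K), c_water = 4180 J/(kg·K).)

|Q_concrete| = |Q_water|:
m×880×(326 − 52.5) = 0.878×4180×(52.5 − 35.8)
240680 m = 61290  ⇒  m ≈ 0.2547 kg

m ≈ 0.255 kg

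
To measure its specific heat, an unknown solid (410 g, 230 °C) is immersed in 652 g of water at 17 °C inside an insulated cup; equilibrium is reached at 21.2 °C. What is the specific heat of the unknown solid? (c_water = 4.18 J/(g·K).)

Heat lost by the unknown solid = heat gained by the water:
410×c×(230 − 21.2) = 652×4.18×(21.2 − 17)
85608 c = 11447  ⇒  c ≈ 0.1337 J/(g·K)

c ≈ 0.134 J/(g·K)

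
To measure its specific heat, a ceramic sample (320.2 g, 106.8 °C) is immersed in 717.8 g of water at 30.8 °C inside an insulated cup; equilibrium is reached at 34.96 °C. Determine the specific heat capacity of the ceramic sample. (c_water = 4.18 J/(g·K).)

Energy conservation, ΣQ = 0:
320.2×c×(34.96 − 106.8) + 717.8×4.18×(34.96 − 30.8) = 0
-23003 c = -12482
c = -12482/-23003 ≈ 0.5426 J/(g·K)

c ≈ 0.543 J/(g·K)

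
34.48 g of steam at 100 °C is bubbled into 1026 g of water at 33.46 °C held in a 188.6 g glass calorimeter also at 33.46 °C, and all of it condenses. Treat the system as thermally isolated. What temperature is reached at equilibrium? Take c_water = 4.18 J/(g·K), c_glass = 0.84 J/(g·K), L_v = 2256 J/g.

T_f ≈ 52.5 °C

Sum of m c ΔT and latent-heat terms is zero:
condense steam: −34.48·2256 = −77787; condensed water 100 °C→T: 144.13(T − 100); original water: 4288.7(T − 33.46); cup: 158.42(T − 33.46)
4591.2 T = 77787 + 14413 + 148800 = 241000
T ≈ 52.49 °C (< 100 °C, so full condensation is consistent).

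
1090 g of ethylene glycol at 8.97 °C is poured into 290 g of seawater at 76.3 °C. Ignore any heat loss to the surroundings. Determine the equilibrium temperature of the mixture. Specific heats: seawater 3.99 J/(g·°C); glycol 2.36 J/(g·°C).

Set heat shed by the hot body equal to heat absorbed by the cold body:
290×3.99×(76.3 − T) = 1090×2.36×(T − 8.97)
1157.1(76.3 − T) = 2572.4(T − 8.97)
3729.5 T = 111361  ⇒  T ≈ 29.86 °C

T_f ≈ 29.9 °C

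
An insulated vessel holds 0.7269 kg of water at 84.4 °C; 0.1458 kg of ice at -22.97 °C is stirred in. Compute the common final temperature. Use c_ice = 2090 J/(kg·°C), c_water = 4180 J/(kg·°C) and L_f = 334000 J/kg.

T_f ≈ 55.0 °C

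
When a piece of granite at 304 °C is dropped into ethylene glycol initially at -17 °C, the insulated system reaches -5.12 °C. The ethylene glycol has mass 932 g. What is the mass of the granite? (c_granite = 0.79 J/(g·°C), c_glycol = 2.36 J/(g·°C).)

m ≈ 107 g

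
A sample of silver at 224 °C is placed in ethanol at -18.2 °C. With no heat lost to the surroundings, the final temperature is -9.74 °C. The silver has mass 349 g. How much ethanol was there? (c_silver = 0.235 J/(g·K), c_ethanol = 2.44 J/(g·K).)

Setting the total heat transfer to zero:
349×0.235×(-9.74 − 224) + m×2.44×(-9.74 − (-18.2)) = 0
20.64 m = 19170
m = 19170/20.64 ≈ 928.7 g

m ≈ 929 g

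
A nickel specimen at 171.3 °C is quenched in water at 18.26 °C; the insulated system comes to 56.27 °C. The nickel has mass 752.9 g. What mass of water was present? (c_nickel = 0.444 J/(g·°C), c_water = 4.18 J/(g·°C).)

|Q_nickel| = |Q_water|:
752.9×0.444×(171.3 − 56.27) = m×4.18×(56.27 − 18.26)
158.88 m = 38453  ⇒  m ≈ 242 g

m ≈ 242 g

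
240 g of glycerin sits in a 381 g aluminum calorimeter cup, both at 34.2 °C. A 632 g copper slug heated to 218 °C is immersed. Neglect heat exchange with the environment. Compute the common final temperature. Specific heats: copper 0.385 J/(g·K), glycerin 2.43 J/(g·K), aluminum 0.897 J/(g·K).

T_f ≈ 72.5 °C

Setting the total heat transfer to zero:
632×0.385×(T − 218) + 240×2.43×(T − 34.2) + 381×0.897×(T − 34.2) = 0
243.32(T − 218) + 583.2(T − 34.2) + 341.76(T − 34.2) = 0
1168.3 T = 84677
T = 84677/1168.3 ≈ 72.48 °C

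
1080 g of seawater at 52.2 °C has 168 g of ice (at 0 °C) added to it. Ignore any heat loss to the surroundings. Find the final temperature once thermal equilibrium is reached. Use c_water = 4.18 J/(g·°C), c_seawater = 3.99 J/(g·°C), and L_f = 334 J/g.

Let T be the final temperature. ΣQ_i = 0:
latent heat to melt: 168×334 = 56112
  warm the meltwater: 702.24 T
  seawater cools: 1080×3.99×(T − 52.2) = 4309.2(T − 52.2)
5011.4 T = 224940 − 56112 = 168828
T ≈ 33.69 °C (positive, so assuming full melt was valid).

T_f ≈ 33.7 °C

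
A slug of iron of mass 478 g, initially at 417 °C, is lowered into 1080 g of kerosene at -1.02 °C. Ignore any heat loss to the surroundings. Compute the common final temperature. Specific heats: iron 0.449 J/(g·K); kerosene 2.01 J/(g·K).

T_f ≈ 36.6 °C

T_f is the heat-capacity-weighted average of the initial temperatures:
T_f = (214.62*417 + 2170.8*(-1.02)) / (214.62 + 2170.8)
    = 87283 / 2385.4 ≈ 36.59 °C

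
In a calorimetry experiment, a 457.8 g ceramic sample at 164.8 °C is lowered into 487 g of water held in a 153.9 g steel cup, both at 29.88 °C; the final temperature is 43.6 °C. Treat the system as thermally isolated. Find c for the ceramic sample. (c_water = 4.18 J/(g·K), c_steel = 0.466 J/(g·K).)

c ≈ 0.521 J/(g·K)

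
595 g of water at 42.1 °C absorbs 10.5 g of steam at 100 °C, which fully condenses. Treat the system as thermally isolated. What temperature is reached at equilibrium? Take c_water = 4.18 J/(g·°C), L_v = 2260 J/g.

T_f ≈ 52.5 °C

Setting the total heat transfer to zero:
condense steam: −10.5·2260 = −23730; condensed water 100 °C→T: 43.89(T − 100); water warms: 595·4.18·(T − 42.1) = 2487.1(T − 42.1)
2531 T = 23730 + 4389 + 104707 = 132826
T ≈ 52.48 °C — below 100 °C, confirming all the steam condensed.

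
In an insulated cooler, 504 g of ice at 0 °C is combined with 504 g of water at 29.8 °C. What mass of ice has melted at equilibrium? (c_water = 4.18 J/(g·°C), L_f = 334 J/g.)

m_melted ≈ 188 g

Water can give up m c ΔT = 504·4.18·29.8 = 62780 J before reaching 0 °C.
Melting all 504 g of ice would need 504·334 = 168336 J.
Since 62780 < 168336 J, not all the ice melts; equilibrium is at 0 °C.
m_melted·334 = 62780  ⇒  m_melted ≈ 188 g.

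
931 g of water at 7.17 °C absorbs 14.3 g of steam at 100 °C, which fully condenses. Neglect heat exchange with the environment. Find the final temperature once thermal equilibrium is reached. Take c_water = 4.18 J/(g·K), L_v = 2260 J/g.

T_f ≈ 16.8 °C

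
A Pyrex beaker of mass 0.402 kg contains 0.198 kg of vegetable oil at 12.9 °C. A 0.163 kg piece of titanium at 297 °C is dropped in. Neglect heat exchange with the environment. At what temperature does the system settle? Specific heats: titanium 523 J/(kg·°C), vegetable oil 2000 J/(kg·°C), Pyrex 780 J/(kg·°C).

T_f ≈ 43.4 °C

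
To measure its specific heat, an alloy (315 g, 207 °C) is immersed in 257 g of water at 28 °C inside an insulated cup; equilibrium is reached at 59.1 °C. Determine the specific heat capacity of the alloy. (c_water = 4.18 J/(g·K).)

Conservation of energy gives ΣQ = 0:
315×c×(59.1 − 207) + 257×4.18×(59.1 − 28) = 0
-46588 c = -33409
c = -33409/-46588 ≈ 0.7171 J/(g·K)

c ≈ 0.717 J/(g·K)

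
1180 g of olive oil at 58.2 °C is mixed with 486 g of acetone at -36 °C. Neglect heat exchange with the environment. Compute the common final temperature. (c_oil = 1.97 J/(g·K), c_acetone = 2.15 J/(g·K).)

Net heat exchanged in the isolated system is zero:
1180·1.97·(T − 58.2) + 486·2.15·(T − (-36)) = 0
(2324.6 + 1044.9) T = 2324.6·58.2 + 1044.9·(-36)
T = 97675 / 3369.5 = 29 °C

T_f ≈ 29.0 °C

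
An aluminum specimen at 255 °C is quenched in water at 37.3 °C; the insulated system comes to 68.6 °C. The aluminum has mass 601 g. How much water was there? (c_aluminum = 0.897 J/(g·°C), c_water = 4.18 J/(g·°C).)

Heat gained plus heat lost sum to zero:
601·0.897·(68.6 − 255) + m·4.18·(68.6 − 37.3) = 0
130.83 m = 100488
m = 100488/130.83 ≈ 768.1 g

m ≈ 768 g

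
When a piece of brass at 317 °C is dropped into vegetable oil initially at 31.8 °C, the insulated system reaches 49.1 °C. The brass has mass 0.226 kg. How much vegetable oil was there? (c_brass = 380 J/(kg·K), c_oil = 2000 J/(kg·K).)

m ≈ 0.665 kg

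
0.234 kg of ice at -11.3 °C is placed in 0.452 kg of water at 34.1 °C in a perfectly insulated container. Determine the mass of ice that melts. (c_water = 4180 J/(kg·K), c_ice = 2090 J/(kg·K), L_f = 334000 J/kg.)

Cooling the water to 0 °C releases 0.452·4180·34.1 = 64427 J.
Of that, 0.234·2090·11.3 = 5526.4 J goes to bring the ice to 0 °C, leaving 58901 J.
Melting all 0.234 kg of ice would need 0.234·334000 = 78156 J.
That's not enough to melt it all — equilibrium is at 0 °C with ice remaining.
m_melt = 58901 / L_f = 0.1763 kg.

m_melted ≈ 0.176 kg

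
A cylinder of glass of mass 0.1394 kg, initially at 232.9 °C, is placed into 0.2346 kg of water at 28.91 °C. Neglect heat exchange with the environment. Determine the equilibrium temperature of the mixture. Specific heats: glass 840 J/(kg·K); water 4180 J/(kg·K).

Heat gained plus heat lost sum to zero:
0.1394×840×(T − 232.9) + 0.2346×4180×(T − 28.91) = 0
1097.7 T = 55622
T = 55622/1097.7 ≈ 50.67 °C

T_f ≈ 50.7 °C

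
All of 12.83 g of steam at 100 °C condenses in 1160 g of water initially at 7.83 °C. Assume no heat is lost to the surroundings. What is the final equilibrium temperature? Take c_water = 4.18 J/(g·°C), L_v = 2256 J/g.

T_f ≈ 14.7 °C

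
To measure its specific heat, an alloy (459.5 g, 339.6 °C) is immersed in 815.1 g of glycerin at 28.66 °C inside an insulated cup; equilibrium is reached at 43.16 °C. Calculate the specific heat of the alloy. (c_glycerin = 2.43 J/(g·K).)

Taking heat into each body as positive, Σ m c ΔT = 0:
459.5×c×(43.16 − 339.6) + 815.1×2.43×(43.16 − 28.66) = 0
-136214 c = -28720
c = -28720/-136214 ≈ 0.2108 J/(g·K)

c ≈ 0.211 J/(g·K)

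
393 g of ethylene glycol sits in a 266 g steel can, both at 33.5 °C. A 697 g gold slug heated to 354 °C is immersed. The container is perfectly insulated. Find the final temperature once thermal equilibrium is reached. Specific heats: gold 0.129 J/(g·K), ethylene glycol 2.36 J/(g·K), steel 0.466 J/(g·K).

T_f ≈ 58.7 °C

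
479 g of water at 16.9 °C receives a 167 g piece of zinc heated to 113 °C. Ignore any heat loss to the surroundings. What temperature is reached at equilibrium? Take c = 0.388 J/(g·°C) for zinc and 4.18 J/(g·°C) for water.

T_f ≈ 19.9 °C

T_f is the heat-capacity-weighted average of the initial temperatures:
T_f = (64.8*113 + 2002.2*16.9) / (64.8 + 2002.2)
    = 41159 / 2067 ≈ 19.91 °C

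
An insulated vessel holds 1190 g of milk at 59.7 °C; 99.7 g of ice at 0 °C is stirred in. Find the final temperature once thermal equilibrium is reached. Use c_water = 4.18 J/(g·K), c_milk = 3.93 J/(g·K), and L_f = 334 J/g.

Energy balance with sensible and latent terms:
fusion: m_ice L_f = 99.7×334 = 33300; meltwater 0→T: 99.7×4.18×T = 416.75 T; milk: 4676.7(T − 59.7)
5093.4 T = 279199 − 33300 = 245899
T ≈ 48.28 °C (positive, so assuming full melt was valid).

T_f ≈ 48.3 °C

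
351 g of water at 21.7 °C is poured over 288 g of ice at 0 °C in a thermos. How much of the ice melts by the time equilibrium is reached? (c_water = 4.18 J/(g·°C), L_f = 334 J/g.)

Water can give up m c ΔT = 351·4.18·21.7 = 31838 J before reaching 0 °C.
Melting all 288 g of ice would need 288·334 = 96192 J.
That's not enough to melt it all — equilibrium is at 0 °C with ice remaining.
m_melt = 31838 / L_f = 95.32 g.

m_melted ≈ 95.3 g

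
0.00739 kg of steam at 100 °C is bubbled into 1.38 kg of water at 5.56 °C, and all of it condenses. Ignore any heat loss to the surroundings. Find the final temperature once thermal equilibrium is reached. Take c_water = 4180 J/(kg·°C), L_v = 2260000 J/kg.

Setting the total heat transfer to zero:
condense steam: −0.00739·2260000 = −16701
  condensed water 100 °C→T: 30.89(T − 100)
  water warms: 1.38·4180·(T − 5.56) = 5768.4(T − 5.56)
5799.3 T = 16701 + 3089 + 32072 = 51863
T ≈ 8.94 °C (< 100 °C, so full condensation is consistent).

T_f ≈ 8.9 °C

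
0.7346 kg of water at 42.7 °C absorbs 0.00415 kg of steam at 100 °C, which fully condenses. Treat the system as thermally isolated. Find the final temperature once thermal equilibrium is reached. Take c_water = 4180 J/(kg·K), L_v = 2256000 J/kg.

T_f ≈ 46.1 °C

Energy balance with sensible and latent terms:
steam→water at 100 °C releases m L_v = 0.00415·2256000 = 9362.4; condensed water 100 °C→T: 17.35(T − 100); water warms: 0.7346·4180·(T − 42.7) = 3070.6(T − 42.7)
3088 T = 9362.4 + 1734.7 + 131116 = 142213
T ≈ 46.05 °C, under the boiling point, so the assumption holds.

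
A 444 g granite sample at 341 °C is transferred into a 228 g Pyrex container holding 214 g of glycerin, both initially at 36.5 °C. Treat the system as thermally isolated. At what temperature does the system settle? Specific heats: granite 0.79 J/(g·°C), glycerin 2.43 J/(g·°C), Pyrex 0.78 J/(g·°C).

T_f ≈ 138.4 °C

Net heat exchanged in the isolated system is zero:
444×0.79×(T − 341) + 214×2.43×(T − 36.5) + 228×0.78×(T − 36.5) = 0
(350.76 + 520.02 + 177.84) T = 350.76×341 + 520.02×36.5 + 177.84×36.5
T ≈ 138.35 °C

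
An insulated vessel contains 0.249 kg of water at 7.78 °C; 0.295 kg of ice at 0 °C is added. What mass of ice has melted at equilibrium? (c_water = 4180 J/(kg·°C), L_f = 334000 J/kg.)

m_melted ≈ 0.0242 kg

Heat available from the water dropping to 0 °C: 0.249×4180×7.78 = 8097.6 J.
To melt every bit of ice: 0.295×334000 = 98530 J.
8097.6 J < 98530 J, so only part of the ice melts and the system sits at 0 °C.
m_melt = 8097.6 / L_f = 0.02424 kg.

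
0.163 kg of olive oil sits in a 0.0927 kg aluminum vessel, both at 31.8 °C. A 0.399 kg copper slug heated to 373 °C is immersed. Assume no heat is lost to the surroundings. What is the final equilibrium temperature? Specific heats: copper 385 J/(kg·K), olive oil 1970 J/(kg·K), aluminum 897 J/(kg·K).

Conservation of energy gives ΣQ = 0:
0.399·385·(T − 373) + 0.163·1970·(T − 31.8) + 0.0927·897·(T − 31.8) = 0
153.62(T − 373) + 321.11(T − 31.8) + 83.15(T − 31.8) = 0
557.88 T = 70154
T ≈ 125.75 °C

T_f ≈ 125.8 °C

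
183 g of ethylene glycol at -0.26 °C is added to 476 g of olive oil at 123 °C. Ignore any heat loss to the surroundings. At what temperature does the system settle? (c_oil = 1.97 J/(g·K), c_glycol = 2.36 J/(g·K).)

Heat lost by the oil equals heat gained by the glycol:
476*1.97*(123 − T) = 183*2.36*(T − (-0.26))
937.72(123 − T) = 431.88(T − (-0.26))
1369.6 T = 115227  ⇒  T ≈ 84.13 °C

T_f ≈ 84.1 °C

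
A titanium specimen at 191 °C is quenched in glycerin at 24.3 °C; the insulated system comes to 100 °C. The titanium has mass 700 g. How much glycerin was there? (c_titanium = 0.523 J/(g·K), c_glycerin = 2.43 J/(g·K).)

|Q_titanium| = |Q_glycerin|:
700·0.523·(191 − 100) = m·2.43·(100 − 24.3)
183.95 m = 33315  ⇒  m ≈ 181.1 g

m ≈ 181 g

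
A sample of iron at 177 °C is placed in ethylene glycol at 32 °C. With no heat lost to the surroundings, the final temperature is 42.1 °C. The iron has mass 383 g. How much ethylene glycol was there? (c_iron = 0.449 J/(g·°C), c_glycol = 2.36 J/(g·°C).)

m ≈ 973 g

Setting the total heat transfer to zero:
383×0.449×(42.1 − 177) + m×2.36×(42.1 − 32) = 0
23.84 m = 23198
m = 23198/23.84 ≈ 973.2 g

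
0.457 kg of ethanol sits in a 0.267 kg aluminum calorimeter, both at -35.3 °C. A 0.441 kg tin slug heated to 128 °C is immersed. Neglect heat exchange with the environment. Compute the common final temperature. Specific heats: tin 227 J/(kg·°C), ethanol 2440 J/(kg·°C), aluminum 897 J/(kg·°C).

T_f ≈ -24.1 °C

Taking heat into each body as positive, Σ m c ΔT = 0:
0.441×227×(T − 128) + 0.457×2440×(T − (-35.3)) + 0.267×897×(T − (-35.3)) = 0
100.11(T − 128) + 1115.1(T − (-35.3)) + 239.5(T − (-35.3)) = 0
1454.7 T = -35003
T = -35003/1454.7 ≈ -24.06 °C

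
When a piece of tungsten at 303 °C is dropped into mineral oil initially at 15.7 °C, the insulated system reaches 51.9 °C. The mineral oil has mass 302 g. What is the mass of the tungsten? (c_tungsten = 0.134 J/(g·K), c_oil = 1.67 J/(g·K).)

m ≈ 543 g

|Q_tungsten| = |Q_oil|:
m·0.134·(303 − 51.9) = 302·1.67·(51.9 − 15.7)
33.65 m = 18257  ⇒  m ≈ 542.6 g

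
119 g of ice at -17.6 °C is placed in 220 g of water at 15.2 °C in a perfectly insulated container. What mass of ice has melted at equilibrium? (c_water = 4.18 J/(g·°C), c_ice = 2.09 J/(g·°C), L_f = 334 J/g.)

m_melted ≈ 28.7 g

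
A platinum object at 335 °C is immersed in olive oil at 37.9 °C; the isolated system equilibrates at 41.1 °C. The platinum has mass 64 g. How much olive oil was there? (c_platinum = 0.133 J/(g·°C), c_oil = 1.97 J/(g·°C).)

Heat gained plus heat lost sum to zero:
64×0.133×(41.1 − 335) + m×1.97×(41.1 − 37.9) = 0
6.304 m = 2501.7
m = 2501.7/6.304 ≈ 396.8 g

m ≈ 397 g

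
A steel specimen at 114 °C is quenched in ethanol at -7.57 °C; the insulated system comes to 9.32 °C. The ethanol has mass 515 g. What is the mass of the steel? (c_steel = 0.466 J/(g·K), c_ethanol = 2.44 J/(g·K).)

Conservation of energy gives ΣQ = 0:
m×0.466×(9.32 − 114) + 515×2.44×(9.32 − (-7.57)) = 0
-48.78 m = -21224
m = -21224/-48.78 ≈ 435.1 g

m ≈ 435 g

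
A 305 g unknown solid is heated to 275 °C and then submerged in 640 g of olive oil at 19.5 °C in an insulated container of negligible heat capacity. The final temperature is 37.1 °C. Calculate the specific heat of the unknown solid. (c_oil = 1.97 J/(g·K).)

Setting the total heat transfer to zero:
305·c·(37.1 − 275) + 640·1.97·(37.1 − 19.5) = 0
-72560 c = -22190
c = -22190/-72560 ≈ 0.3058 J/(g·K)

c ≈ 0.306 J/(g·K)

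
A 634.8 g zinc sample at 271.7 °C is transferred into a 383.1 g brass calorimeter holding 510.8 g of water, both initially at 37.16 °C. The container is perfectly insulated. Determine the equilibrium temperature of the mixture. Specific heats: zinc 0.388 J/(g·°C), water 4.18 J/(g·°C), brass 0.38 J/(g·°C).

Setting the total heat transfer to zero:
634.8*0.388*(T − 271.7) + 510.8*4.18*(T − 37.16) + 383.1*0.38*(T − 37.16) = 0
246.3(T − 271.7) + 2135.1(T − 37.16) + 145.58(T − 37.16) = 0
(246.3 + 2135.1 + 145.58) T = 246.3*271.7 + 2135.1*37.16 + 145.58*37.16
T = 151672 / 2527 = 60 °C

T_f ≈ 60.0 °C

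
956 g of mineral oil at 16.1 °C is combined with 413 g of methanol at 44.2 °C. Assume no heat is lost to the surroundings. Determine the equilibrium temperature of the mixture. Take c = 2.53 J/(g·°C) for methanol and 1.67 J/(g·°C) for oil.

T_f ≈ 27.2 °C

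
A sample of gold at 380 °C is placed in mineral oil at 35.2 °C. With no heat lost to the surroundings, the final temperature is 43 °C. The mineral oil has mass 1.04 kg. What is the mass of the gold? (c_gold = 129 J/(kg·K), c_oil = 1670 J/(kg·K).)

m ≈ 0.312 kg

|Q_gold| = |Q_oil|:
m·129·(380 − 43) = 1.04·1670·(43 − 35.2)
43473 m = 13547  ⇒  m ≈ 0.3116 kg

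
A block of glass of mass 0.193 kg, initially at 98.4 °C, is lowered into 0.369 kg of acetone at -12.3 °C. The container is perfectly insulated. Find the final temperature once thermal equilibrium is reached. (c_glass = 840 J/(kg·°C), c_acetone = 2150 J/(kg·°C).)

|Q_glass| = |Q_acetone|:
0.193*840*(98.4 − T) = 0.369*2150*(T − (-12.3))
162.12(98.4 − T) = 793.35(T − (-12.3))
955.47 T = 6194.4  ⇒  T ≈ 6.48 °C

T_f ≈ 6.5 °C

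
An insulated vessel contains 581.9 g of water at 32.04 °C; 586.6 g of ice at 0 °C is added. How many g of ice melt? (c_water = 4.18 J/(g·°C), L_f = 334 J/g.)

m_melted ≈ 233 g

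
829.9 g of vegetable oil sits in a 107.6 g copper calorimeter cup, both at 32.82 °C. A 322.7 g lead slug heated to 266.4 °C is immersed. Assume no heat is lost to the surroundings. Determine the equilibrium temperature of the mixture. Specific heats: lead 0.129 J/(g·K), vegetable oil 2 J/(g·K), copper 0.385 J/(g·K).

T_f ≈ 38.4 °C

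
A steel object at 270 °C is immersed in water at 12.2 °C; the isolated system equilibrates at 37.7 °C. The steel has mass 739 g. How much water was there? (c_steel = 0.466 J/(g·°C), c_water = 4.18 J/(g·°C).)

m ≈ 751 g

Energy conservation, ΣQ = 0:
739·0.466·(37.7 − 270) + m·4.18·(37.7 − 12.2) = 0
106.59 m = 79998
m = 79998/106.59 ≈ 750.5 g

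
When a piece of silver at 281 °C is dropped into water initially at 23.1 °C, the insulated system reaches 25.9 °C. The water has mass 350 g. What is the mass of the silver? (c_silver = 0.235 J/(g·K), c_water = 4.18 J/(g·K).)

m ≈ 68.3 g

Net heat exchanged in the isolated system is zero:
m×0.235×(25.9 − 281) + 350×4.18×(25.9 − 23.1) = 0
-59.95 m = -4096.4
m = -4096.4/-59.95 ≈ 68.33 g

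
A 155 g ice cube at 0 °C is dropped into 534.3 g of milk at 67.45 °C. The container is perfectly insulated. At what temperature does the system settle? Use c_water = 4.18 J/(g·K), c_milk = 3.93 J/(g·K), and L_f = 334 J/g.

Energy conservation, ΣQ = 0:
latent heat to melt: 155·334 = 51770; meltwater 0→T: 155·4.18·T = 647.9 T; milk: 2099.8(T − 67.45)
2747.7 T = 141631 − 51770 = 89861
T ≈ 32.70 °C — above 0 °C, consistent with complete melting.

T_f ≈ 32.7 °C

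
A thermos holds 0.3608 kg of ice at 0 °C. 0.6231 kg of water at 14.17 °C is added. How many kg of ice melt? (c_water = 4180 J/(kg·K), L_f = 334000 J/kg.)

m_melted ≈ 0.11 kg

Water can give up m c ΔT = 0.6231·4180·14.17 = 36907 J before reaching 0 °C.
Melting all 0.3608 kg of ice would need 0.3608·334000 = 120507 J.
36907 J < 120507 J, so only part of the ice melts and the system sits at 0 °C.
m_melt = 36907 / L_f = 0.1105 kg.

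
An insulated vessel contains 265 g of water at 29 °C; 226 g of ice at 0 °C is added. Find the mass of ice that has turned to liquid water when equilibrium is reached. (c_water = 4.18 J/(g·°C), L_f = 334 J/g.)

m_melted ≈ 96.2 g

Cooling the water to 0 °C releases 265·4.18·29 = 32123 J.
To melt every bit of ice: 226·334 = 75484 J.
Since 32123 < 75484 J, not all the ice melts; equilibrium is at 0 °C.
Mass melted = 32123/334 ≈ 96.18 g.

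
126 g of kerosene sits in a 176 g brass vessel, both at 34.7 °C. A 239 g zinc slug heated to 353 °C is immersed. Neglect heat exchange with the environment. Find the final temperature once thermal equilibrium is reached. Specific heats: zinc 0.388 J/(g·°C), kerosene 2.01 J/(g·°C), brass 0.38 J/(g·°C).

T_f ≈ 106.2 °C

Conservation of energy gives ΣQ = 0:
239×0.388×(T − 353) + 126×2.01×(T − 34.7) + 176×0.38×(T − 34.7) = 0
412.87 T = 43843
T = 43843 / 412.87 = 106 °C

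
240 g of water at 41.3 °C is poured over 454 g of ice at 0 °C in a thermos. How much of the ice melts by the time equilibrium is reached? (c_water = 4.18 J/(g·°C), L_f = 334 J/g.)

m_melted ≈ 124 g

Cooling the water to 0 °C releases 240·4.18·41.3 = 41432 J.
Fully melting the ice requires m_ice L_f = 454·334 = 151636 J.
41432 J < 151636 J, so only part of the ice melts and the system sits at 0 °C.
m_melted·334 = 41432  ⇒  m_melted ≈ 124 g.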